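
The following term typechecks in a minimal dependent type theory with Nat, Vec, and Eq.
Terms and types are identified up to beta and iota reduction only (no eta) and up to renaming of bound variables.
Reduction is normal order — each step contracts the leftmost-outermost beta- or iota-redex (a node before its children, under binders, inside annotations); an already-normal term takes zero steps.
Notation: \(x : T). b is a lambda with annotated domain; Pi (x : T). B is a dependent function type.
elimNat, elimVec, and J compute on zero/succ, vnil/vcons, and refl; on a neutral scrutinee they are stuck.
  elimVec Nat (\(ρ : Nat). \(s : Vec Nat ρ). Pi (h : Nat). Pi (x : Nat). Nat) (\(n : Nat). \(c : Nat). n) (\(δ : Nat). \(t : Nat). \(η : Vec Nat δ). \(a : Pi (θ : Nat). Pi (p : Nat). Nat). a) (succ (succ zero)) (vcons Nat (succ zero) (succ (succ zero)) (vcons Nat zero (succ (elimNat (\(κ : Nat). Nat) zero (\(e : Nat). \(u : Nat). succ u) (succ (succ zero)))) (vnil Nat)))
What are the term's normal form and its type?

normal form:
  \(ρ : Nat). \(s : Nat). ρ
the term's type:
  Pi (ρ : Nat). Pi (s : Nat). Nat
observation: 11 normal-order steps normalize the term, beginning with an elimVec iota-redex.


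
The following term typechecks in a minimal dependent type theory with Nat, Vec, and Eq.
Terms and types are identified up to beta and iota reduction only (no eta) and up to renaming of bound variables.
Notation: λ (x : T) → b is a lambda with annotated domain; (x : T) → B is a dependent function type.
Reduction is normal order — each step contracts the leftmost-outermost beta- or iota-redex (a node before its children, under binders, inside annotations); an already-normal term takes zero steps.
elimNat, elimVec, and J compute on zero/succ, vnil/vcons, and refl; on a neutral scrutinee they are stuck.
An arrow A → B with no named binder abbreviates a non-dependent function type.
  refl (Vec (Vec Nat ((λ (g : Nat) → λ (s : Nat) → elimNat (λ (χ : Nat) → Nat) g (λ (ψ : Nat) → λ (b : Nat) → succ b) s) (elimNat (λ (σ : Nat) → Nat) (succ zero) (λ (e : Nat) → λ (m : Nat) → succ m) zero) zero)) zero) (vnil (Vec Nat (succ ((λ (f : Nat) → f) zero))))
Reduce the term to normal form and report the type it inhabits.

normal form:
  refl (Vec (Vec Nat (succ zero)) zero) (vnil (Vec Nat (succ zero)))
type:
  Eq (Vec (Vec Nat (succ zero)) zero) (vnil (Vec Nat (succ zero))) (vnil (Vec Nat (succ zero)))
observation: the term reaches its normal form after 5 normal-order steps.


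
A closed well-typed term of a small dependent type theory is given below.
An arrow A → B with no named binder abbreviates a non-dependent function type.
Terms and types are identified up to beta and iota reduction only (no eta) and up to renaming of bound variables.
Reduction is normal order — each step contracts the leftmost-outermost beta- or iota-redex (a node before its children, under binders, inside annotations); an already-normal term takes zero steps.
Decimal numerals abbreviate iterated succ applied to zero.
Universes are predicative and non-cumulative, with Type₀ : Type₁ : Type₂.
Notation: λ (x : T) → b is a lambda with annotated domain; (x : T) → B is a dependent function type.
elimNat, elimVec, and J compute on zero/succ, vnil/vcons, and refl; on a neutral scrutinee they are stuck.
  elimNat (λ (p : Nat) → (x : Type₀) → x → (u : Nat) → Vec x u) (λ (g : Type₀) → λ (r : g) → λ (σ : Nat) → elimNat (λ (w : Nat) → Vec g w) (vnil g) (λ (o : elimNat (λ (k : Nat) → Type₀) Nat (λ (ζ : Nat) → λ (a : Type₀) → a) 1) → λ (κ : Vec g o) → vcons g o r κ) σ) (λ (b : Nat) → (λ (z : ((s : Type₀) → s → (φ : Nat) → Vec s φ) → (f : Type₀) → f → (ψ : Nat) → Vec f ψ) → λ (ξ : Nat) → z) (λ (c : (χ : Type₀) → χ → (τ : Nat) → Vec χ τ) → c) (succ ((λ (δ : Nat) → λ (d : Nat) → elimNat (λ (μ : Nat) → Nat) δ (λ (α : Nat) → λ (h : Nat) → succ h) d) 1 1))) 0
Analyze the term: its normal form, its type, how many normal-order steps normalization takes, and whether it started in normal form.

reduced normal form:
  λ (p : Type₀) → λ (x : p) → λ (u : Nat) → elimNat (λ (g : Nat) → Vec p g) (vnil p) (λ (r : Nat) → λ (σ : Vec p r) → vcons p r x σ) u
type:
  (p : Type₀) → p → (x : Nat) → Vec p x
reduction steps (normal order): 5
started in normal form: no
first redex: an elimNat iota-redex


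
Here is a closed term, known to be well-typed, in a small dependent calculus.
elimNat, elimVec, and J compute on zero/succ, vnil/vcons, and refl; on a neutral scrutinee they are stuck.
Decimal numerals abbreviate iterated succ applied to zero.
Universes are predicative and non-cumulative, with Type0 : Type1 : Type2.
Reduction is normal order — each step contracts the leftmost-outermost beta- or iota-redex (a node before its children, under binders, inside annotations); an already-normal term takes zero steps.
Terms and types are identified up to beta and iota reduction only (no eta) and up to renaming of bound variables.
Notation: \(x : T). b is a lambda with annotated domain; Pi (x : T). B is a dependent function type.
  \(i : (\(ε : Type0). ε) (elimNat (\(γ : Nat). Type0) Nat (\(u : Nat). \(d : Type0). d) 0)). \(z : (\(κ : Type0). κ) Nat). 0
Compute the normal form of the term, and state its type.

normal form:
  \(i : Nat). \(ε : Nat). 0
the term's type:
  Pi (i : Nat). Pi (ε : Nat). Nat


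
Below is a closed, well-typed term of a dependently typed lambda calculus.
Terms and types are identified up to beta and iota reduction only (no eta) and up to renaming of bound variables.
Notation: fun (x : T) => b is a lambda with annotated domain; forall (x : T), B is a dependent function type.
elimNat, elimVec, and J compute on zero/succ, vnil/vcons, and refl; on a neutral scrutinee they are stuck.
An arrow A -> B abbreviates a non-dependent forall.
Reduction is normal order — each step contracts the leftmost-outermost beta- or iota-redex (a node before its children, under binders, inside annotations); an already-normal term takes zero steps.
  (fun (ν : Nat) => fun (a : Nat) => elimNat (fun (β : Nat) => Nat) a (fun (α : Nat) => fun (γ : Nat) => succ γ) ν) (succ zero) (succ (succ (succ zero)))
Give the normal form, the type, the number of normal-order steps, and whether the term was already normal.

normal form:
  succ (succ (succ (succ zero)))
type:
  Nat
steps to reach normal form (normal order): 6
term was already normal: no
first contracted redex: a beta-redex


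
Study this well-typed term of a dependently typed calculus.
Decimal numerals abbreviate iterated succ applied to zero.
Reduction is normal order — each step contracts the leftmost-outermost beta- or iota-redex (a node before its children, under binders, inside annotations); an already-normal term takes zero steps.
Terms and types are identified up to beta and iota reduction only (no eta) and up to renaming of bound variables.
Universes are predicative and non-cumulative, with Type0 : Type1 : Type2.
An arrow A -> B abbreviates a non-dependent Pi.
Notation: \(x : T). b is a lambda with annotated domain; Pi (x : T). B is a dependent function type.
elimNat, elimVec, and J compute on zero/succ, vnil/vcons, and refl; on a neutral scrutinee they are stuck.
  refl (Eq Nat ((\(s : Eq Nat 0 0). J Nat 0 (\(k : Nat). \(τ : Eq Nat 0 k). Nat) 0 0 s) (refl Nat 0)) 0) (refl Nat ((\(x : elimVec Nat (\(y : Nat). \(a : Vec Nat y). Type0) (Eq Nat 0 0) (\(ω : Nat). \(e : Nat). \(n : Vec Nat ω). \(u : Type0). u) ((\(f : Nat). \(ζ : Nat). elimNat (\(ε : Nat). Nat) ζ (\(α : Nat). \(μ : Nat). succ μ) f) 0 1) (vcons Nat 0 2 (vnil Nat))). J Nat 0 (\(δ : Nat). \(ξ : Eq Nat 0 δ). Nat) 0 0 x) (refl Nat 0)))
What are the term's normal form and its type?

reduced normal form:
  refl (Eq Nat 0 0) (refl Nat 0)
inferred type:
  Eq (Eq Nat 0 0) (refl Nat 0) (refl Nat 0)
observation: 4 normal-order steps normalize the term, beginning with a beta-redex.


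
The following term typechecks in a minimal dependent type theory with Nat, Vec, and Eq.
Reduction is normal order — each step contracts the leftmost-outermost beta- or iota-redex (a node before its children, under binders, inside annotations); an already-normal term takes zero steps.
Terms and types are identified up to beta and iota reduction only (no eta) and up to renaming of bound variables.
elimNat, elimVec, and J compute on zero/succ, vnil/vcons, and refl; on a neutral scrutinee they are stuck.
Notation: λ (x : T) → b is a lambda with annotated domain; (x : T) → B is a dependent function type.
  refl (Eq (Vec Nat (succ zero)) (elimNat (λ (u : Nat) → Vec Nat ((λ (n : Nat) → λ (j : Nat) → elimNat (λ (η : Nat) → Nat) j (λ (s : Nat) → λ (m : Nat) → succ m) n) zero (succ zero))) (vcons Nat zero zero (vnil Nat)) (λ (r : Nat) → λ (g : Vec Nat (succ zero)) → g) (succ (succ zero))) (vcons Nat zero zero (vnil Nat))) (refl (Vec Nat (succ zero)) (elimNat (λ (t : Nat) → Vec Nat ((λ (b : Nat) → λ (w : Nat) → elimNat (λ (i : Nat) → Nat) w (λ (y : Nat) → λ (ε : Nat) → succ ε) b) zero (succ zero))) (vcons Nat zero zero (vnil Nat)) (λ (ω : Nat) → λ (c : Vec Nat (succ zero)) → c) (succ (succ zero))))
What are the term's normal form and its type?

normal form:
  refl (Eq (Vec Nat (succ zero)) (vcons Nat zero zero (vnil Nat)) (vcons Nat zero zero (vnil Nat))) (refl (Vec Nat (succ zero)) (vcons Nat zero zero (vnil Nat)))
the term's type:
  Eq (Eq (Vec Nat (succ zero)) (vcons Nat zero zero (vnil Nat)) (vcons Nat zero zero (vnil Nat))) (refl (Vec Nat (succ zero)) (vcons Nat zero zero (vnil Nat))) (refl (Vec Nat (succ zero)) (vcons Nat zero zero (vnil Nat)))
observation: normalization takes exactly 14 steps under the normal-order strategy.


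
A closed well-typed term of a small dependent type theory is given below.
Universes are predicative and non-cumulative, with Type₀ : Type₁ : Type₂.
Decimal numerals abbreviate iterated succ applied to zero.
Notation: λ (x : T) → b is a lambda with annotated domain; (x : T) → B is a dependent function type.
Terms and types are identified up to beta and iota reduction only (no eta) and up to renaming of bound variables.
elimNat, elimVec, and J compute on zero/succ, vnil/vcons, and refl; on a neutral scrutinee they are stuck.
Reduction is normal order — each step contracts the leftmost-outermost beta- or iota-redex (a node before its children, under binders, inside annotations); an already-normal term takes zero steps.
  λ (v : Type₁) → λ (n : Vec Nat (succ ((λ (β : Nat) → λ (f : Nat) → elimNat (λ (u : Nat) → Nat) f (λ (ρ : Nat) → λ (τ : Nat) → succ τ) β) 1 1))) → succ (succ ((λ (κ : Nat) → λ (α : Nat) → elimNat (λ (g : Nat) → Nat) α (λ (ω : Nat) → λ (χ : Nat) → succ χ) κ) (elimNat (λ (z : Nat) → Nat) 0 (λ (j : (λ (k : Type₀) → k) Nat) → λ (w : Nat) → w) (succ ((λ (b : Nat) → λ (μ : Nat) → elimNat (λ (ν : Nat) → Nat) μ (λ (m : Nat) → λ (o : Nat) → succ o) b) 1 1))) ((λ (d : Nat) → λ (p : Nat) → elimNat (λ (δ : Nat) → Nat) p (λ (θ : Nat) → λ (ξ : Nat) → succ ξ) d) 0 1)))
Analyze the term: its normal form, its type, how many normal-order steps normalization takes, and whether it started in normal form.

resulting normal form:
  λ (v : Type₁) → λ (n : Vec Nat 3) → 3
the term's type:
  (v : Type₁) → (n : Vec Nat 3) → Nat
reduction steps (normal order): 29
already normal: no
first redex: a beta-redex


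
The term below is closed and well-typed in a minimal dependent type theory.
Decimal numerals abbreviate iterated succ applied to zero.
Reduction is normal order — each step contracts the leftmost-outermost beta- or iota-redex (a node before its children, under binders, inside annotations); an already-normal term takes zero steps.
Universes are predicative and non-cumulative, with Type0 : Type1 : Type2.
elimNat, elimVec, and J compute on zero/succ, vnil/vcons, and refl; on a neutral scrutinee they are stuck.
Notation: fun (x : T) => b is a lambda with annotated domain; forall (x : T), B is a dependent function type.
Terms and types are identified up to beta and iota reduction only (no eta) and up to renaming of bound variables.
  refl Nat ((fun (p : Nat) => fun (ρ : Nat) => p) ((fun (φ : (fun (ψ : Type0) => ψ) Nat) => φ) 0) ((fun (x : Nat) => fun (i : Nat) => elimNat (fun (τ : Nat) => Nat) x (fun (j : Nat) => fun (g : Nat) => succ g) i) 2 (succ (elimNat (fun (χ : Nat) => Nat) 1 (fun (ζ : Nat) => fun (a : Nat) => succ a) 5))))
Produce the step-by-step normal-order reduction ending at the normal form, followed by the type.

normal-order reduction:
  refl Nat ((fun (p : Nat) => fun (ρ : Nat) => p) ((fun (φ : (fun (ψ : Type0) => ψ) Nat) => φ) 0) ((fun (x : Nat) => fun (i : Nat) => elimNat (fun (τ : Nat) => Nat) x (fun (j : Nat) => fun (g : Nat) => succ g) i) 2 (succ (elimNat (fun (χ : Nat) => Nat) 1 (fun (ζ : Nat) => fun (a : Nat) => succ a) 5))))
  ~> refl Nat ((fun (p : Nat) => (fun (ρ : (fun (φ : Type0) => φ) Nat) => ρ) 0) ((fun (ψ : Nat) => fun (x : Nat) => elimNat (fun (i : Nat) => Nat) ψ (fun (τ : Nat) => fun (j : Nat) => succ j) x) 2 (succ (elimNat (fun (g : Nat) => Nat) 1 (fun (χ : Nat) => fun (ζ : Nat) => succ ζ) 5))))
  ~> refl Nat ((fun (p : (fun (ρ : Type0) => ρ) Nat) => p) 0)
  ~> refl Nat 0
inferred type:
  Eq Nat 0 0


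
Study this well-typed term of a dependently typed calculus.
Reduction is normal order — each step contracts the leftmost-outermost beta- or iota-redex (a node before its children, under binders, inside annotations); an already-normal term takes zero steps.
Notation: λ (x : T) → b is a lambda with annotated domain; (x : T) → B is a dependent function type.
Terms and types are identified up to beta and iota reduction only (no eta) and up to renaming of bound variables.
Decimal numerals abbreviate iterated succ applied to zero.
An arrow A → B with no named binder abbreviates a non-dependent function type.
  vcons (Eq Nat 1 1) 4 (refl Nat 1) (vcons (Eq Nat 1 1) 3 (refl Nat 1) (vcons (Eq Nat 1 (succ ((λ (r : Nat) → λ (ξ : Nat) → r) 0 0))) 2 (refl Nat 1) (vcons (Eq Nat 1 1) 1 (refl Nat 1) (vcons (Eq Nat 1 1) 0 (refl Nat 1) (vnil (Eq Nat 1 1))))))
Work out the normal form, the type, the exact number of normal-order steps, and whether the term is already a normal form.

resulting normal form:
  vcons (Eq Nat 1 1) 4 (refl Nat 1) (vcons (Eq Nat 1 1) 3 (refl Nat 1) (vcons (Eq Nat 1 1) 2 (refl Nat 1) (vcons (Eq Nat 1 1) 1 (refl Nat 1) (vcons (Eq Nat 1 1) 0 (refl Nat 1) (vnil (Eq Nat 1 1))))))
inferred type:
  Vec (Eq Nat 1 1) 5
reduction steps (normal order): 2
term was already normal: no
first contracted redex: a beta-redex


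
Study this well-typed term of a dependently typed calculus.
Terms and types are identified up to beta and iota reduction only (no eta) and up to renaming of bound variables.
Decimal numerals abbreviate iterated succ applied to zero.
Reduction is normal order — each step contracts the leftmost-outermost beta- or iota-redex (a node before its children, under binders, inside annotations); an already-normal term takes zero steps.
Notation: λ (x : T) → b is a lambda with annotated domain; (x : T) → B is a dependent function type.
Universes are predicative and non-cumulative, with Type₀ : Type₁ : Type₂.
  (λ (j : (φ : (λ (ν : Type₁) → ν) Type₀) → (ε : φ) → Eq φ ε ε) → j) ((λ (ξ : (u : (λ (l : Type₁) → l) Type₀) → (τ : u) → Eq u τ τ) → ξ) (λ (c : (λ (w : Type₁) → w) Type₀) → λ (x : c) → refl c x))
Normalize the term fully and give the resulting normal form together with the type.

normal form:
  λ (j : Type₀) → λ (φ : j) → refl j φ
inferred type:
  (j : Type₀) → (φ : j) → Eq j φ φ
observation: the term reaches its normal form after 3 normal-order steps.


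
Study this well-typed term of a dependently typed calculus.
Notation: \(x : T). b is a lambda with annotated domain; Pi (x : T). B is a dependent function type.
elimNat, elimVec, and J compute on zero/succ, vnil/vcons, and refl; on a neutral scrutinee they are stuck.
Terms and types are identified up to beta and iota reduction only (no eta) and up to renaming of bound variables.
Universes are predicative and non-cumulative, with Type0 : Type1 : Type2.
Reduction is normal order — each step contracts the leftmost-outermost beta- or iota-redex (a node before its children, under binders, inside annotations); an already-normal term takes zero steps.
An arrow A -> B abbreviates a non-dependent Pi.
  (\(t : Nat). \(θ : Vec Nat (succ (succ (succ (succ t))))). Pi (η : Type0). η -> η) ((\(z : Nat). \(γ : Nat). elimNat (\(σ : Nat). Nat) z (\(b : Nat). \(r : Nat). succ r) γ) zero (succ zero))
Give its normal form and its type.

normal form:
  \(t : Vec Nat (succ (succ (succ (succ (succ zero)))))). Pi (θ : Type0). θ -> θ
type:
  Vec Nat (succ (succ (succ (succ (succ zero))))) -> Type1
observation: reduction starts at a beta-redex, and 7 normal-order steps reach the normal form.


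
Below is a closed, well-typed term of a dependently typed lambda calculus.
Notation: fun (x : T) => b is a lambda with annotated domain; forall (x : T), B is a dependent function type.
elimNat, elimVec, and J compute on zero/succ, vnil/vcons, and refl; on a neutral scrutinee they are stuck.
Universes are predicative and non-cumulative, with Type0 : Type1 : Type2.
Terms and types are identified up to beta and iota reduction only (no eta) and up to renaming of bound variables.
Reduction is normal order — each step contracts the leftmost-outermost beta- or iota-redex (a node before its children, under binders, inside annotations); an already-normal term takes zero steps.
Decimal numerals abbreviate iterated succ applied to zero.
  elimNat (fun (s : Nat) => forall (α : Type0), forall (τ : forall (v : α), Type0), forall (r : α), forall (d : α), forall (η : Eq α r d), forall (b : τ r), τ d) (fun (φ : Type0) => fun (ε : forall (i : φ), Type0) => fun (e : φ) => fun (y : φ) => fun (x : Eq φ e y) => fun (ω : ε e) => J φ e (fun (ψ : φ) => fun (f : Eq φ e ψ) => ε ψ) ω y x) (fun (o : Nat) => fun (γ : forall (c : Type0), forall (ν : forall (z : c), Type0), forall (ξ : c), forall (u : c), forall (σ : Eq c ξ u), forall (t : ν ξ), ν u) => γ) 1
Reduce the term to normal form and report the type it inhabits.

resulting normal form:
  fun (s : Type0) => fun (α : forall (τ : s), Type0) => fun (v : s) => fun (r : s) => fun (d : Eq s v r) => fun (η : α v) => J s v (fun (b : s) => fun (φ : Eq s v b) => α b) η r d
inferred type:
  forall (s : Type0), forall (α : forall (τ : s), Type0), forall (v : s), forall (r : s), forall (d : Eq s v r), forall (η : α v), α r


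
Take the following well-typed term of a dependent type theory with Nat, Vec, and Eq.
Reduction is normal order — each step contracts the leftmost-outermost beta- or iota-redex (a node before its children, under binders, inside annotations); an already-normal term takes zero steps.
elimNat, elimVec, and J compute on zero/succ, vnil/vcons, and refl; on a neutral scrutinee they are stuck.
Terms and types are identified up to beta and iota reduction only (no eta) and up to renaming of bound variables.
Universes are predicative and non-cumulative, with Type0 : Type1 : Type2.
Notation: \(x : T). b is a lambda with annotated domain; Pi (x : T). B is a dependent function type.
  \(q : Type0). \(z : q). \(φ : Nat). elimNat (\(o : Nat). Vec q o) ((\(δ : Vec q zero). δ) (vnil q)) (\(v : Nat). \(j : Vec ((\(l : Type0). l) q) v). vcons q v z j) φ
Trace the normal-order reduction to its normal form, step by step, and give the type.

normal-order reduction sequence:
  \(q : Type0). \(z : q). \(φ : Nat). elimNat (\(o : Nat). Vec q o) ((\(δ : Vec q zero). δ) (vnil q)) (\(v : Nat). \(j : Vec ((\(l : Type0). l) q) v). vcons q v z j) φ
  ~> \(q : Type0). \(z : q). \(φ : Nat). elimNat (\(o : Nat). Vec q o) (vnil q) (\(δ : Nat). \(v : Vec ((\(j : Type0). j) q) δ). vcons q δ z v) φ
  ~> \(q : Type0). \(z : q). \(φ : Nat). elimNat (\(o : Nat). Vec q o) (vnil q) (\(δ : Nat). \(v : Vec q δ). vcons q δ z v) φ
inferred type:
  Pi (q : Type0). Pi (z : q). Pi (φ : Nat). Vec q φ


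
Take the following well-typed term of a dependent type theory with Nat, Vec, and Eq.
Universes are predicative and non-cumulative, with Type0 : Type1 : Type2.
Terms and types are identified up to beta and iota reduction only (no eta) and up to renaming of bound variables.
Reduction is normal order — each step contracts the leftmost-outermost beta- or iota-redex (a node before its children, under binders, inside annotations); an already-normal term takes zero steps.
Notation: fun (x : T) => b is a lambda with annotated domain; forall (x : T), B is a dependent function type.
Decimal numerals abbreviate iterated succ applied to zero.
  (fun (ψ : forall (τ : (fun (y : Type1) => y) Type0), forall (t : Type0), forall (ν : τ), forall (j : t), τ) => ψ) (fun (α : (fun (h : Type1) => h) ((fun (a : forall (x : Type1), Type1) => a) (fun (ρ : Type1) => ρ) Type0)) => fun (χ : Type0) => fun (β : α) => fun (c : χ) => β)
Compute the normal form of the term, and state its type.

reduced normal form:
  fun (ψ : Type0) => fun (τ : Type0) => fun (y : ψ) => fun (t : τ) => y
inferred type:
  forall (ψ : Type0), forall (τ : Type0), forall (y : ψ), forall (t : τ), ψ


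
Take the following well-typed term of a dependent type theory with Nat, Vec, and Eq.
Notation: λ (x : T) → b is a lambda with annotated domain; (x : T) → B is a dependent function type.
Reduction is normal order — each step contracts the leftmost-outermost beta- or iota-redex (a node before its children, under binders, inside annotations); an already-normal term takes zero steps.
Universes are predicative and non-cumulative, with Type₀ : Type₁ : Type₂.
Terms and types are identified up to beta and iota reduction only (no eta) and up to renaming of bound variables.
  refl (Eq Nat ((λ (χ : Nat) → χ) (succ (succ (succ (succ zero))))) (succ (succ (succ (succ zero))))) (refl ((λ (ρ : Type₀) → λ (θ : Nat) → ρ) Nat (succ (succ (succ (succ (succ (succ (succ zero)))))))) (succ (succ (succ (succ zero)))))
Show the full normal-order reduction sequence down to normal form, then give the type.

reduction (normal order):
  refl (Eq Nat ((λ (χ : Nat) → χ) (succ (succ (succ (succ zero))))) (succ (succ (succ (succ zero))))) (refl ((λ (ρ : Type₀) → λ (θ : Nat) → ρ) Nat (succ (succ (succ (succ (succ (succ (succ zero)))))))) (succ (succ (succ (succ zero)))))
  ~> refl (Eq Nat (succ (succ (succ (succ zero)))) (succ (succ (succ (succ zero))))) (refl ((λ (χ : Type₀) → λ (ρ : Nat) → χ) Nat (succ (succ (succ (succ (succ (succ (succ zero)))))))) (succ (succ (succ (succ zero)))))
  ~> refl (Eq Nat (succ (succ (succ (succ zero)))) (succ (succ (succ (succ zero))))) (refl ((λ (χ : Nat) → Nat) (succ (succ (succ (succ (succ (succ (succ zero)))))))) (succ (succ (succ (succ zero)))))
  ~> refl (Eq Nat (succ (succ (succ (succ zero)))) (succ (succ (succ (succ zero))))) (refl Nat (succ (succ (succ (succ zero)))))
inferred type:
  Eq (Eq Nat (succ (succ (succ (succ zero)))) (succ (succ (succ (succ zero))))) (refl Nat (succ (succ (succ (succ zero))))) (refl Nat (succ (succ (succ (succ zero)))))


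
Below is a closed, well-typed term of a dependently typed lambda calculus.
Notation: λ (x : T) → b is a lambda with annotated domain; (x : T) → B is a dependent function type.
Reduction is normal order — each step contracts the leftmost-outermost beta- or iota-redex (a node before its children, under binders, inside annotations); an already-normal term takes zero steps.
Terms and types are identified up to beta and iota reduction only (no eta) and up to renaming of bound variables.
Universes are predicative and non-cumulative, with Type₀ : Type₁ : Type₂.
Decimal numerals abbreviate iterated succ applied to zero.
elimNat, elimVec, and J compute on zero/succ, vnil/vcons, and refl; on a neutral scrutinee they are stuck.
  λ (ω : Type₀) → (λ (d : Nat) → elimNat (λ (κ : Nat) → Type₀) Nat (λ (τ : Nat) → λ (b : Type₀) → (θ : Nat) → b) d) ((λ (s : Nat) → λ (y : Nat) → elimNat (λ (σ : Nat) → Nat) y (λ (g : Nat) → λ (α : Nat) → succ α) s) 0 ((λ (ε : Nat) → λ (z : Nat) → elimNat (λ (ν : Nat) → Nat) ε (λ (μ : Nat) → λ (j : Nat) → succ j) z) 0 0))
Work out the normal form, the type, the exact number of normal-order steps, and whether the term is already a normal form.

resulting normal form:
  λ (ω : Type₀) → Nat
inferred type:
  (ω : Type₀) → Type₀
steps to reach normal form (normal order): 8
already normal: no
first contracted redex: a beta-redex


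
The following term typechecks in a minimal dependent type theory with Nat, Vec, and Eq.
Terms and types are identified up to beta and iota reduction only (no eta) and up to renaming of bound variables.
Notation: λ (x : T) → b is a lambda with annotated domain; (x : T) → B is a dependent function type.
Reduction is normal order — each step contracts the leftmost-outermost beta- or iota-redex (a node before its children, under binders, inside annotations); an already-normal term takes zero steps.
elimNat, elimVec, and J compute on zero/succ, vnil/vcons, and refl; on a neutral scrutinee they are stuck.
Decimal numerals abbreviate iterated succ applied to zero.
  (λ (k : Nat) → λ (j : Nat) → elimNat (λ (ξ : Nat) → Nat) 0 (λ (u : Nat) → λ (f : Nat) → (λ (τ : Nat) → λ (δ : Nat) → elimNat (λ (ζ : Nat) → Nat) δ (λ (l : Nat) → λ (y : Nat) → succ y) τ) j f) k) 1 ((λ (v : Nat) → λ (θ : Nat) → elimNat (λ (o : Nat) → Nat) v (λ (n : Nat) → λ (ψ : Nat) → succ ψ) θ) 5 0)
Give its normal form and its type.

normal form:
  5
type:
  Nat


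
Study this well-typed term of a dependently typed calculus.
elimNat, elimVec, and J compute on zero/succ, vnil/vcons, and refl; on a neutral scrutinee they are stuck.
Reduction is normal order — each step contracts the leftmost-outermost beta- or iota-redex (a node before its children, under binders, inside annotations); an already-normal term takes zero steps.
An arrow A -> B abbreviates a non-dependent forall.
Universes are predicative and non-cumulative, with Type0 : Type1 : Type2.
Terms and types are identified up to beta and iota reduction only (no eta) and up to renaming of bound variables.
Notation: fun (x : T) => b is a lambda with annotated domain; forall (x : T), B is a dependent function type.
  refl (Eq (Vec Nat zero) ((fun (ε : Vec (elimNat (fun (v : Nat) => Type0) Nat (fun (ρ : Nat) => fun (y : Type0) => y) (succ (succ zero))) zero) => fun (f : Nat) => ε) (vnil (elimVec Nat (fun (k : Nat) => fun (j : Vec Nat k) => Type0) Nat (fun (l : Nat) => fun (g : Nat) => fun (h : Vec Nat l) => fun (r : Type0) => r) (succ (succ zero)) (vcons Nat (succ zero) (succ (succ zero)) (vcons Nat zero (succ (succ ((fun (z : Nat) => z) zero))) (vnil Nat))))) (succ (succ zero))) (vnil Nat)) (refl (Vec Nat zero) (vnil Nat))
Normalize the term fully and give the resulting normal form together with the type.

reduced normal form:
  refl (Eq (Vec Nat zero) (vnil Nat) (vnil Nat)) (refl (Vec Nat zero) (vnil Nat))
inferred type:
  Eq (Eq (Vec Nat zero) (vnil Nat) (vnil Nat)) (refl (Vec Nat zero) (vnil Nat)) (refl (Vec Nat zero) (vnil Nat))
observation: the first redex contracted is a beta-redex; the normal form is reached in 13 normal-order steps.


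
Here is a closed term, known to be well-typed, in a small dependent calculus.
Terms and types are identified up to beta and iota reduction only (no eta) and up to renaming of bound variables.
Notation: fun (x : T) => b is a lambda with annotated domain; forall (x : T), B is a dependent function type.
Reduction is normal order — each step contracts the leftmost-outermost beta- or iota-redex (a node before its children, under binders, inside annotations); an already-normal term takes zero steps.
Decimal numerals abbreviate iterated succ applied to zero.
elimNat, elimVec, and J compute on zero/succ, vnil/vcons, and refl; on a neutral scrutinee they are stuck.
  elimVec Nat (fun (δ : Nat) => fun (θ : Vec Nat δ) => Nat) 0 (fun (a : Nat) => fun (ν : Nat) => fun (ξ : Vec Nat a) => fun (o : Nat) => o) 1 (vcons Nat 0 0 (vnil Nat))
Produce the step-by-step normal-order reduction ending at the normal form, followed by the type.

normal-order reduction:
  elimVec Nat (fun (δ : Nat) => fun (θ : Vec Nat δ) => Nat) 0 (fun (a : Nat) => fun (ν : Nat) => fun (ξ : Vec Nat a) => fun (o : Nat) => o) 1 (vcons Nat 0 0 (vnil Nat))
  ~> (fun (δ : Nat) => fun (θ : Nat) => fun (a : Vec Nat δ) => fun (ν : Nat) => ν) 0 0 (vnil Nat) (elimVec Nat (fun (ξ : Nat) => fun (o : Vec Nat ξ) => Nat) 0 (fun (χ : Nat) => fun (d : Nat) => fun (φ : Vec Nat χ) => fun (f : Nat) => f) 0 (vnil Nat))
  ~> (fun (δ : Nat) => fun (θ : Vec Nat 0) => fun (a : Nat) => a) 0 (vnil Nat) (elimVec Nat (fun (ν : Nat) => fun (ξ : Vec Nat ν) => Nat) 0 (fun (o : Nat) => fun (χ : Nat) => fun (d : Vec Nat o) => fun (φ : Nat) => φ) 0 (vnil Nat))
  ~> (fun (δ : Vec Nat 0) => fun (θ : Nat) => θ) (vnil Nat) (elimVec Nat (fun (a : Nat) => fun (ν : Vec Nat a) => Nat) 0 (fun (ξ : Nat) => fun (o : Nat) => fun (χ : Vec Nat ξ) => fun (d : Nat) => d) 0 (vnil Nat))
  ~> (fun (δ : Nat) => δ) (elimVec Nat (fun (θ : Nat) => fun (a : Vec Nat θ) => Nat) 0 (fun (ν : Nat) => fun (ξ : Nat) => fun (o : Vec Nat ν) => fun (χ : Nat) => χ) 0 (vnil Nat))
  ~> elimVec Nat (fun (δ : Nat) => fun (θ : Vec Nat δ) => Nat) 0 (fun (a : Nat) => fun (ν : Nat) => fun (ξ : Vec Nat a) => fun (o : Nat) => o) 0 (vnil Nat)
  ~> 0
the term's type:
  Nat


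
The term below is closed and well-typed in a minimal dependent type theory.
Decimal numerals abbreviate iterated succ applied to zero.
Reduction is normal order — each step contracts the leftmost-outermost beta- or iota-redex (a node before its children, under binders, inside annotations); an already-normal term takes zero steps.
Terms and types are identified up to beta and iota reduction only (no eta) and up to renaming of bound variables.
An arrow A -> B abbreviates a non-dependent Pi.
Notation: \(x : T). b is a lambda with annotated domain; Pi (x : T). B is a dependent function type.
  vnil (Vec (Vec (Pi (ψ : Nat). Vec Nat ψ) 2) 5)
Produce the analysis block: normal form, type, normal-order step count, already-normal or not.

reduced normal form:
  vnil (Vec (Vec (Pi (ψ : Nat). Vec Nat ψ) 2) 5)
the term's type:
  Vec (Vec (Vec (Pi (ψ : Nat). Vec Nat ψ) 2) 5) 0
steps to reach normal form (normal order): 0
already normal: yes


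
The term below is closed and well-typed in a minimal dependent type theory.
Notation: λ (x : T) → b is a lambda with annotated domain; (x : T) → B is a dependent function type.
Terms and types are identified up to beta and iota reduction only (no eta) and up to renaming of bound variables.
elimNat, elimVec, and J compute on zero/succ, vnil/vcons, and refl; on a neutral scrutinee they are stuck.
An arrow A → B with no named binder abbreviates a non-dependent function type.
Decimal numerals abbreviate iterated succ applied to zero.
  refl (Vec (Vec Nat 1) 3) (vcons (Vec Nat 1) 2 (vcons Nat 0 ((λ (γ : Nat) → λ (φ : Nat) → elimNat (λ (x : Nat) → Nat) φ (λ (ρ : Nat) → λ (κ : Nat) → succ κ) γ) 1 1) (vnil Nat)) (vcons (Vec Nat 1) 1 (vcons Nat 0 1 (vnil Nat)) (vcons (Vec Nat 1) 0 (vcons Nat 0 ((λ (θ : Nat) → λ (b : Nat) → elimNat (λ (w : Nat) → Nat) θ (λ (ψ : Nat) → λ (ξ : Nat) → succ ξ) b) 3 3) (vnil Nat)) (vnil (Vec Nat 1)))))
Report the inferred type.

the term's type:
  Eq (Vec (Vec Nat 1) 3) (vcons (Vec Nat 1) 2 (vcons Nat 0 2 (vnil Nat)) (vcons (Vec Nat 1) 1 (vcons Nat 0 1 (vnil Nat)) (vcons (Vec Nat 1) 0 (vcons Nat 0 6 (vnil Nat)) (vnil (Vec Nat 1))))) (vcons (Vec Nat 1) 2 (vcons Nat 0 2 (vnil Nat)) (vcons (Vec Nat 1) 1 (vcons Nat 0 1 (vnil Nat)) (vcons (Vec Nat 1) 0 (vcons Nat 0 6 (vnil Nat)) (vnil (Vec Nat 1)))))


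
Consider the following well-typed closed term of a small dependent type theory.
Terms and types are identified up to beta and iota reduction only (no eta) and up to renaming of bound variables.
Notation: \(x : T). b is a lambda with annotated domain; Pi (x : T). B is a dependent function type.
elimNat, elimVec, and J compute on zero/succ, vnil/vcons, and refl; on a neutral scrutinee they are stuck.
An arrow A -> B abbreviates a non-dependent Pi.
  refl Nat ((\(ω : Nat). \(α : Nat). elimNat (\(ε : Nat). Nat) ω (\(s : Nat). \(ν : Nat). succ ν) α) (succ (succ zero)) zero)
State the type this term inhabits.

the term's type:
  Eq Nat (succ (succ zero)) (succ (succ zero))


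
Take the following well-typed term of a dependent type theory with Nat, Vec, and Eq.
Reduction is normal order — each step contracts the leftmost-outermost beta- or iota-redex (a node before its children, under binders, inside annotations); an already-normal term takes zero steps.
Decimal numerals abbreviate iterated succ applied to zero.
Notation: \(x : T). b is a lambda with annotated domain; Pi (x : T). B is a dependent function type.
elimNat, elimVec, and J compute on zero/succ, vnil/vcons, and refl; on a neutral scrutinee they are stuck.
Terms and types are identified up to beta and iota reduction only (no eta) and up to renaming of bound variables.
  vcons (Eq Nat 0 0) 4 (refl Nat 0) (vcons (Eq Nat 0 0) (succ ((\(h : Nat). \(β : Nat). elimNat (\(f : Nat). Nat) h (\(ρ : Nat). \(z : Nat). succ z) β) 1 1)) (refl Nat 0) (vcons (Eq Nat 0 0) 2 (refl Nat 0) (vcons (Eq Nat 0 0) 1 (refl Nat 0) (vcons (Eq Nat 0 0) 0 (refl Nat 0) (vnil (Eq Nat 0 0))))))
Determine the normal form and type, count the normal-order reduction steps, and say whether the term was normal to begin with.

resulting normal form:
  vcons (Eq Nat 0 0) 4 (refl Nat 0) (vcons (Eq Nat 0 0) 3 (refl Nat 0) (vcons (Eq Nat 0 0) 2 (refl Nat 0) (vcons (Eq Nat 0 0) 1 (refl Nat 0) (vcons (Eq Nat 0 0) 0 (refl Nat 0) (vnil (Eq Nat 0 0))))))
the term's type:
  Vec (Eq Nat 0 0) 5
normal-order step count: 6
already normal: no
first redex: a beta-redex


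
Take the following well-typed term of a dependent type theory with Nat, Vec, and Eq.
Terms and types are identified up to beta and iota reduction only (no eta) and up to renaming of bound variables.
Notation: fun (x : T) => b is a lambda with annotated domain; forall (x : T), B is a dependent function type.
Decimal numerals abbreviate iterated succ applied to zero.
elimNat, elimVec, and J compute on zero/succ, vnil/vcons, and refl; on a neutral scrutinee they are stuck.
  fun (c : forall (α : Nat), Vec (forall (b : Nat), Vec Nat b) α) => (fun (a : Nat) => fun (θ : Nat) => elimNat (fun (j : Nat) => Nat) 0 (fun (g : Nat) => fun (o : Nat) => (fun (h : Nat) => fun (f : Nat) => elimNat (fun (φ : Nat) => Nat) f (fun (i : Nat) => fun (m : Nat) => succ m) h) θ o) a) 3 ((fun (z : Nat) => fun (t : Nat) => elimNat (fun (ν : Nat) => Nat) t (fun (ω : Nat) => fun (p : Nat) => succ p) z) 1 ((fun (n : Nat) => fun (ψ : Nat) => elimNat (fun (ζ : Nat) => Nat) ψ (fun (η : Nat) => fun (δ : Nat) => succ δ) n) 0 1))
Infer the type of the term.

type:
  forall (c : forall (α : Nat), Vec (forall (b : Nat), Vec Nat b) α), Nat


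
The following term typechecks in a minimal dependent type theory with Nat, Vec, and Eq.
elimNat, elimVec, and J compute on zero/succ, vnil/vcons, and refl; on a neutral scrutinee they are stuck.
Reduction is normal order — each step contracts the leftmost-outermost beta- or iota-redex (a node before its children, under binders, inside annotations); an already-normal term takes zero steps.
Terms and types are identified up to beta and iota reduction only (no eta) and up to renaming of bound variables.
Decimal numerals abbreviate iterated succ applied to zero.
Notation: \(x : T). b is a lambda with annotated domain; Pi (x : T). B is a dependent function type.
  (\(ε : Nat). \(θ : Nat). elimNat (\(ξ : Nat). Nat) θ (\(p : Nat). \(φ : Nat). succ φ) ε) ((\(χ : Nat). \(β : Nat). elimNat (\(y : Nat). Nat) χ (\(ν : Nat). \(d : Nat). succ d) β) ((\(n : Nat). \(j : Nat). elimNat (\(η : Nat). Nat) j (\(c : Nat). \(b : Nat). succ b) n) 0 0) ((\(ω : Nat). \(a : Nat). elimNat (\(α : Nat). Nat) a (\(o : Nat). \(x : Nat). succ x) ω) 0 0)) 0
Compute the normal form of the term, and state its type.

reduced normal form:
  0
inferred type:
  Nat


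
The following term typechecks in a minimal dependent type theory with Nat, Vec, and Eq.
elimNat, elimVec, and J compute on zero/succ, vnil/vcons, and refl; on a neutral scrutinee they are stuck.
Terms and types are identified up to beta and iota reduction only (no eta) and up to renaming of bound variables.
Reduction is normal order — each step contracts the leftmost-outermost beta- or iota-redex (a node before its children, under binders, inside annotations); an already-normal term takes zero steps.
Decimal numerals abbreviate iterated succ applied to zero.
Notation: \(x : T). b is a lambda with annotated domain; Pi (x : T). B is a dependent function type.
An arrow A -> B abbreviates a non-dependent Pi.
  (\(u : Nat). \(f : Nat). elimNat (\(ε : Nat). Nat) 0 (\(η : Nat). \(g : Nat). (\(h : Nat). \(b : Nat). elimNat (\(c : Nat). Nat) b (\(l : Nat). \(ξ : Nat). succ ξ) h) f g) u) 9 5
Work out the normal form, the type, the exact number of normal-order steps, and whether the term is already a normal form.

resulting normal form:
  45
type:
  Nat
reduction steps (normal order): 192
term was already normal: no
first redex: a beta-redex


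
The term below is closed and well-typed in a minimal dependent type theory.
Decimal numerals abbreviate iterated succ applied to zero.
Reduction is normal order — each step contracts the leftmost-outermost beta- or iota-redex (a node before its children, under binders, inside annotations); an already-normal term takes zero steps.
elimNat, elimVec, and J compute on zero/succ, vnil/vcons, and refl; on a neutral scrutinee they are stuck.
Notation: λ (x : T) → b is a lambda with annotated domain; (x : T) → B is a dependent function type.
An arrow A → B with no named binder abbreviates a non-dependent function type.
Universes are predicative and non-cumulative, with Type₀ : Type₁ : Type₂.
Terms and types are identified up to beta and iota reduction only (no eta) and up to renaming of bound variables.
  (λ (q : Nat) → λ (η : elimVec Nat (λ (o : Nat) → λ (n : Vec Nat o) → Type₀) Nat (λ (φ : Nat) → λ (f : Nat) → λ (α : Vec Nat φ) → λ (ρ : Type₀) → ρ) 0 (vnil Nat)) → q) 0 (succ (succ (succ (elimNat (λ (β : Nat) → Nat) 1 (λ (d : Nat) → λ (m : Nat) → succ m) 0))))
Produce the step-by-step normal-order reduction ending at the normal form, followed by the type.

normal-order reduction sequence:
  (λ (q : Nat) → λ (η : elimVec Nat (λ (o : Nat) → λ (n : Vec Nat o) → Type₀) Nat (λ (φ : Nat) → λ (f : Nat) → λ (α : Vec Nat φ) → λ (ρ : Type₀) → ρ) 0 (vnil Nat)) → q) 0 (succ (succ (succ (elimNat (λ (β : Nat) → Nat) 1 (λ (d : Nat) → λ (m : Nat) → succ m) 0))))
  ~> (λ (q : elimVec Nat (λ (η : Nat) → λ (o : Vec Nat η) → Type₀) Nat (λ (n : Nat) → λ (φ : Nat) → λ (f : Vec Nat n) → λ (α : Type₀) → α) 0 (vnil Nat)) → 0) (succ (succ (succ (elimNat (λ (ρ : Nat) → Nat) 1 (λ (β : Nat) → λ (d : Nat) → succ d) 0))))
  ~> 0
the term's type:
  Nat


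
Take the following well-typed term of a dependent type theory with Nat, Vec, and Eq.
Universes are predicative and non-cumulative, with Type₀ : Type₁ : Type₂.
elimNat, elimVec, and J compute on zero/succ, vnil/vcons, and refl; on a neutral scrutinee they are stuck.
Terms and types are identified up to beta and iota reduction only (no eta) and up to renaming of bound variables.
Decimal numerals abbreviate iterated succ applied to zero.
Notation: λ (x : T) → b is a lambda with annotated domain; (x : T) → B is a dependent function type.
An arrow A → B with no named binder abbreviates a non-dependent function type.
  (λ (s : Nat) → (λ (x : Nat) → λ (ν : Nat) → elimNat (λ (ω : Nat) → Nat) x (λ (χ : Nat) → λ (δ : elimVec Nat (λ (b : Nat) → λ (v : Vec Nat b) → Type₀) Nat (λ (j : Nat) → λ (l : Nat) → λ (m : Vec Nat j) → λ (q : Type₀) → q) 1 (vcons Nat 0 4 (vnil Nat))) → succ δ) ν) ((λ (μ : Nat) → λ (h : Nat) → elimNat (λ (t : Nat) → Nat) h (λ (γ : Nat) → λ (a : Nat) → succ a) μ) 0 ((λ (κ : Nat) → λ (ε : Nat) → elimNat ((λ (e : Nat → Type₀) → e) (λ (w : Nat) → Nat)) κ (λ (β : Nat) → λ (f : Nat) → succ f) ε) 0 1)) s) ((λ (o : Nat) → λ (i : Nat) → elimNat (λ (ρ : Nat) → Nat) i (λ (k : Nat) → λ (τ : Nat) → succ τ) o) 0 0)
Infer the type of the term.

type:
  Nat
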